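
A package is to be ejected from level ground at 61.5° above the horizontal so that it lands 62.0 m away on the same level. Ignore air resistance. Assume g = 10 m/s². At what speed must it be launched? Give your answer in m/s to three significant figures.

From R = (v₀² / g) sin 2θ: v₀ = √(gR / sin 2θ).
v₀ = √(10.0 × 62.0 / sin 123.0°) = √(620.0 / 0.8387) = √739.27 = 27.19 m/s.

27.2 m/s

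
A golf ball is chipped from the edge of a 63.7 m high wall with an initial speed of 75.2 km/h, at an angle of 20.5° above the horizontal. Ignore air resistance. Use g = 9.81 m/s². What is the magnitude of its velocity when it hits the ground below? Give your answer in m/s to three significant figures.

Convert: 75.2 km/h = 75.2/3.6 = 20.89 m/s.
vₓ = 20.89 cos 20.5° = 19.57 m/s; v_y0 = 20.89 sin 20.5° = 7.315 m/s.
Vertical motion (up positive, ground at y = 0): 4.905 t² − (7.315) t − 63.7 = 0, so t = (7.315 + √(7.315² + 2·9.81·63.7)) / 9.81 = (7.315 + 36.10) / 9.81 = 4.426 s.
Vertical velocity at impact: v_y = v_y0 − g t = 7.315 − 9.81 × 4.426 = −36.10 m/s.
Speed: |v| = √(vₓ² + v_y²) = √(19.57² + 36.10²) = 41.06 m/s.

41.1 m/s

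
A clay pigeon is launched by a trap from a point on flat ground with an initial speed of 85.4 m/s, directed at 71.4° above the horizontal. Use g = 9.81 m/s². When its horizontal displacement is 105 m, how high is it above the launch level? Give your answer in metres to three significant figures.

239 m

Resolve: vₓ = 85.40 cos 71.4° = 27.24 m/s and v_y0 = 85.40 sin 71.4° = 80.94 m/s.
At x = 105 m, t = x/vₓ = 105/27.24 = 3.855 s.
Height: y = v_y0 t − ½ g t² = 80.94 × 3.855 − 4.905 × 3.855² = 312.0 − 72.88 = 239.1 m.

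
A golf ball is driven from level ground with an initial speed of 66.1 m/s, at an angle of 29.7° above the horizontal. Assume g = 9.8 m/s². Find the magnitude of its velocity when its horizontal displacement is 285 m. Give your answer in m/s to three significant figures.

59.6 m/s

vₓ = 66.10 cos 29.7° = 57.42 m/s; v_y0 = 66.10 sin 29.7° = 32.75 m/s.
At x = 285 m, t = x/vₓ = 285/57.42 = 4.964 s.
Vertical velocity there: v_y = v_y0 − g t = 32.75 − 9.80 × 4.964 = −15.89 m/s.
Speed: √(vₓ² + v_y²) = √(57.42² + 15.89²) = 59.58 m/s.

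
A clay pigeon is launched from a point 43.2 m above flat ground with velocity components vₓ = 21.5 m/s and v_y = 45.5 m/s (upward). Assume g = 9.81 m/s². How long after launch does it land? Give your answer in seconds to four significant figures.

With up positive and y = 0 at the ground: y(t) = 43.2 + (45.50) t − 4.905 t². Setting y = 0 and taking the positive root: t = [45.50 + √(45.50² + 2·9.81·43.2)] / 9.81 = (45.50 + 54.02) / 9.81 = 10.14 s.

10.14 s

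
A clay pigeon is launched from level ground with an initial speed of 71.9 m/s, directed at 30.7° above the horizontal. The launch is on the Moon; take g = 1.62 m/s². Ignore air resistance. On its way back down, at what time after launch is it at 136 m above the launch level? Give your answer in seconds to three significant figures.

vₓ = 71.90 cos 30.7° = 61.82 m/s; v_y0 = 71.90 sin 30.7° = 36.71 m/s.
Set y = v_y0 t − ½ g t² = 136: 0.8100 t² − 36.71 t + 136 = 0.
Quadratic formula: t = (36.71 ± √906.84) / 1.62 = (36.71 ± 30.11) / 1.62 → t = 4.071 s or 41.25 s.
The descending-branch root is 41.25 s.

41.2 s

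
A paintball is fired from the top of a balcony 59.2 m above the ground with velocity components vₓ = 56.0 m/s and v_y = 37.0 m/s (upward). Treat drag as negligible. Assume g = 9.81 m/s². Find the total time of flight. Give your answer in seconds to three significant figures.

Vertical motion (up positive, ground at y = 0): 4.905 t² − (37.00) t − 59.2 = 0, so t = (37.00 + √(37.00² + 2·9.81·59.2)) / 9.81 = (37.00 + 50.30) / 9.81 = 8.900 s.

8.90 s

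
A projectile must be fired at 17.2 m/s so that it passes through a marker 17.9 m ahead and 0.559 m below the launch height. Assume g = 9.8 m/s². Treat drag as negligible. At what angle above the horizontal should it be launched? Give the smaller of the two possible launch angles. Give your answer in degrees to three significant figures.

Trajectory: y = x tanθ − g x² (1 + tan²θ)/(2v₀²). With x = 17.9, y = −0.559, v₀ = 17.2, g = 9.80:
5.307 tan²θ − 17.9 tanθ + (4.748) = 0.
tanθ = [17.9 ± √(17.9² − 4 × 5.307 × (4.748))] / (2 × 5.307) = (17.9 ± 14.82) / 10.61, giving tanθ = 0.2902 or 3.083.
θ = 16.18° or 72.03°; the smaller is 16.18°.

16.2°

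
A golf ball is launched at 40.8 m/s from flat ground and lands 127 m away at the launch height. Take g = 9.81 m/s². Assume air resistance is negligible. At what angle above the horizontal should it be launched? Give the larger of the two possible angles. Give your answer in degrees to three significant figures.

65.8°

R = v₀² sin 2θ / g gives sin 2θ = gR/v₀² = 9.81·127/40.8² = 0.7484.
2θ = 48.45° or 180° − 48.45° = 131.5°, so θ = 24.23° or 65.77°.
The larger angle is 65.77°.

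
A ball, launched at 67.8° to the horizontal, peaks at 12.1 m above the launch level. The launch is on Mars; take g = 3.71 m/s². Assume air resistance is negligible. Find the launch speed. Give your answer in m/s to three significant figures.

At the peak v_y = 0, so v_y0 = √(2gH) = √(2 × 3.71 × 12.1) = 9.475 m/s.
v_y0 = v₀ sin θ ⇒ v₀ = 9.475 / sin 67.8° = 10.23 m/s.

10.2 m/s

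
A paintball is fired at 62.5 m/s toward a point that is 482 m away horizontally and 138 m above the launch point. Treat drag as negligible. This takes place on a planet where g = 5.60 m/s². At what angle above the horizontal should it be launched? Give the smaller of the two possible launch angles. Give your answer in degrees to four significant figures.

Trajectory: y = x tanθ − g x² (1 + tan²θ)/(2v₀²). With x = 482, y = 138, v₀ = 62.5, g = 5.60:
166.5 tan²θ − 482 tanθ + (304.5) = 0.
tanθ = [482 ± √(482² − 4 × 166.5 × (304.5))] / (2 × 166.5) = (482 ± 171.7) / 333.1, giving tanθ = 0.9318 or 1.963.
θ = 42.98° or 63.00°; the smaller is 42.98°.

42.98°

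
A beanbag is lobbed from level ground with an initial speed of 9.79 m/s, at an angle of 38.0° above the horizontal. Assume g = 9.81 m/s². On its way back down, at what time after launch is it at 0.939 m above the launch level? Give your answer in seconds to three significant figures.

1.05 s

Components: vₓ = 9.790 cos 38.0° = 7.715 m/s, v_y0 = 9.790 sin 38.0° = 6.027 m/s.
Height y(t) = 6.027 t − 4.905 t² = 0.939 gives 4.905 t² − 6.027 t + 0.939 = 0.
Quadratic formula: t = (6.027 ± √17.905) / 9.81 = (6.027 ± 4.231) / 9.81 → t = 0.1831 s or 1.046 s.
The descending-branch root is 1.046 s.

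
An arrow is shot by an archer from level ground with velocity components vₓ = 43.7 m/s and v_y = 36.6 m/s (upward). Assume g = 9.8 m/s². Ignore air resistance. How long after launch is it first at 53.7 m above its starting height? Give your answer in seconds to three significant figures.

2.01 s

Require v_y0 t − ½ g t² = 53.7, i.e. 4.900 t² − 36.60 t + 53.7 = 0.
t = [36.60 ± √(36.60² − 2·9.80·53.7)] / 9.80 = (36.60 ± 16.94) / 9.80, so t = 2.006 s or t = 5.463 s.
The first (ascending) time is 2.006 s.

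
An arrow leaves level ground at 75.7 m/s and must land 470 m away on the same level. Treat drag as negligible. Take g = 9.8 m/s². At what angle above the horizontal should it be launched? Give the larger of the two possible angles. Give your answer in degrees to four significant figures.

Level-ground range R = v₀² sin(2θ)/g ⇒ sin(2θ) = gR/v₀² = 9.80 × 470 / 75.7² = 0.8038.
2θ = 53.49° or 180° − 53.49° = 126.5°, so θ = 26.75° or 63.25°.
The larger angle is 63.25°.

63.25°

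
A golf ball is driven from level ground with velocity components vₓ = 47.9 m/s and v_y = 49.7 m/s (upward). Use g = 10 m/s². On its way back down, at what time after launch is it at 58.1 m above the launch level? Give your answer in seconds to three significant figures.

8.59 s

Require v_y0 t − ½ g t² = 58.1, i.e. 5.000 t² − 49.70 t + 58.1 = 0.
t = [49.70 ± √(49.70² − 2·10.0·58.1)] / 10.0 = (49.70 ± 36.17) / 10.0, so t = 1.353 s or t = 8.587 s.
The descending-branch root is 8.587 s.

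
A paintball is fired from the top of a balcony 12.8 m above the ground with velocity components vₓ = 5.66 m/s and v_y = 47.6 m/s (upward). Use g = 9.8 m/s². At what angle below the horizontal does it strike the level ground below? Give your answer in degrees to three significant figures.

With up positive and y = 0 at the ground: y(t) = 12.8 + (47.60) t − 4.900 t². Setting y = 0 and taking the positive root: t = [47.60 + √(47.60² + 2·9.80·12.8)] / 9.80 = (47.60 + 50.17) / 9.80 = 9.976 s.
At impact: v_y = v_y0 − g t = −50.17 m/s; vₓ = 5.660 m/s.
Angle below horizontal: arctan(|v_y|/vₓ) = arctan(50.17/5.660) = 83.56°.

83.6°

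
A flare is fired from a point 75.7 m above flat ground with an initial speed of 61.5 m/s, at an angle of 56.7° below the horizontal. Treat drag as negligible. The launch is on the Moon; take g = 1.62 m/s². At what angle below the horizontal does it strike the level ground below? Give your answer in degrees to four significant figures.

57.86°

vₓ = 61.50 cos 56.7° = 33.76 m/s; v_y0 = −51.40 m/s (downward).
The projectile lands when y = 75.7 + (−51.40) t − ½·1.62·t² = 0. Positive root: t = (−51.40 + √(51.40² + 2·1.62·75.7)) / 1.62 = (−51.40 + 53.73) / 1.62 = 1.440 s.
At impact: v_y = v_y0 − g t = −53.73 m/s; vₓ = 33.76 m/s.
Angle below horizontal: arctan(|v_y|/vₓ) = arctan(53.73/33.76) = 57.86°.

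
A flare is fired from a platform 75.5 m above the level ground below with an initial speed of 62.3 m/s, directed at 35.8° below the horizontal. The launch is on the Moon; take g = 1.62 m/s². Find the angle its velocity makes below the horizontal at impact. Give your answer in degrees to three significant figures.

38.1°

Components: vₓ = 62.30 cos 35.8° = 50.53 m/s, v_y0 = −36.44 m/s (downward).
The projectile lands when y = 75.5 + (−36.44) t − ½·1.62·t² = 0. Positive root: t = (−36.44 + √(36.44² + 2·1.62·75.5)) / 1.62 = (−36.44 + 39.66) / 1.62 = 1.984 s.
At impact: v_y = v_y0 − g t = −39.66 m/s; vₓ = 50.53 m/s.
Angle below horizontal: arctan(|v_y|/vₓ) = arctan(39.66/50.53) = 38.13°.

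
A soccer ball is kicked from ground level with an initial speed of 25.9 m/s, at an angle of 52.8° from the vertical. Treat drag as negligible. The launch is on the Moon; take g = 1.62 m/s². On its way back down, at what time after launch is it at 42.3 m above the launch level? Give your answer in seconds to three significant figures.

16.1 s

Resolve: vₓ = 25.90 sin 52.8° = 20.63 m/s and v_y0 = 25.90 cos 52.8° = 15.66 m/s.
Require v_y0 t − ½ g t² = 42.3, i.e. 0.8100 t² − 15.66 t + 42.3 = 0.
t = [15.66 ± √(15.66² − 2·1.62·42.3)] / 1.62 = (15.66 ± 10.40) / 1.62, so t = 3.246 s or t = 16.09 s.
The descending-branch root is 16.09 s.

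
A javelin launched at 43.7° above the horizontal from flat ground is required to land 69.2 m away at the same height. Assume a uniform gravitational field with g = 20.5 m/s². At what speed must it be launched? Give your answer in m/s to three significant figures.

From R = (v₀² / g) sin 2θ: v₀ = √(gR / sin 2θ).
v₀ = √(20.5 × 69.2 / sin 87.40°) = √(1419 / 0.9990) = √1420.1 = 37.68 m/s.

37.7 m/s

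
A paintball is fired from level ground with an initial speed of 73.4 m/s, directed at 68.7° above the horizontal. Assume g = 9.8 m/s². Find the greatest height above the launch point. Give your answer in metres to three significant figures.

239 m

Horizontal component vₓ = 73.40 cos 68.7° = 26.66 m/s; vertical v_y0 = 73.40 sin 68.7° = 68.39 m/s.
At the apex v_y = 0, so H = v_y0²/(2g) = 68.39²/19.60 = 238.6 m.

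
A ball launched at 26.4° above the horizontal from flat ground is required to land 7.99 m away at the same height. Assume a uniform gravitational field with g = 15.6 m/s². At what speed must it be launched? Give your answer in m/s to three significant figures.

Level-ground range: R = v₀² sin(2θ)/g, so v₀ = √(gR / sin 2θ).
v₀ = √(15.6 × 7.99 / sin 52.80°) = √(124.6 / 0.7965) = √156.48 = 12.51 m/s.

12.5 m/s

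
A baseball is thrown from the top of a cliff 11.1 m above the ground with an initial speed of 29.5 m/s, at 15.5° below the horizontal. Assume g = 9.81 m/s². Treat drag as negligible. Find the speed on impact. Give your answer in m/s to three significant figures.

Horizontal component vₓ = 29.50 cos 15.5° = 28.43 m/s; vertical v_y0 = −7.884 m/s (downward).
The projectile lands when y = 11.1 + (−7.884) t − ½·9.81·t² = 0. Positive root: t = (−7.884 + √(7.884² + 2·9.81·11.1)) / 9.81 = (−7.884 + 16.73) / 9.81 = 0.9019 s.
Vertical velocity at impact: v_y = v_y0 − g t = −7.884 − 9.81 × 0.9019 = −16.73 m/s.
Speed: |v| = √(vₓ² + v_y²) = √(28.43² + 16.73²) = 32.99 m/s.

33.0 m/s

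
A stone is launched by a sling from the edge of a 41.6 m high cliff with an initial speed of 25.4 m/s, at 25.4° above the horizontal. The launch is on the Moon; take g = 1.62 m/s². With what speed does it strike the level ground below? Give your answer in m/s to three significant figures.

Horizontal component vₓ = 25.40 cos 25.4° = 22.94 m/s; vertical v_y0 = 25.40 sin 25.4° = 10.89 m/s.
With up positive and y = 0 at the ground: y(t) = 41.6 + (10.89) t − 0.8100 t². Setting y = 0 and taking the positive root: t = [10.89 + √(10.89² + 2·1.62·41.6)] / 1.62 = (10.89 + 15.92) / 1.62 = 16.55 s.
Vertical velocity at impact: v_y = v_y0 − g t = 10.89 − 1.62 × 16.55 = −15.92 m/s.
Speed: |v| = √(vₓ² + v_y²) = √(22.94² + 15.92²) = 27.93 m/s.

27.9 m/s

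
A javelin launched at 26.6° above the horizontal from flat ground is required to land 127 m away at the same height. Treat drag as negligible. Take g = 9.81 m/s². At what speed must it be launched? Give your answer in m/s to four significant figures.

39.45 m/s

Level-ground range: R = v₀² sin(2θ)/g, so v₀ = √(gR / sin 2θ).
v₀ = √(9.81 × 127 / sin 53.20°) = √(1246 / 0.8007) = √1555.9 = 39.45 m/s.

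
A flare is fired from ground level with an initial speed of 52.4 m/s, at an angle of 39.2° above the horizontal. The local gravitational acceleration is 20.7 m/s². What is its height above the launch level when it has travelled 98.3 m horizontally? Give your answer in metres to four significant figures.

Horizontal component vₓ = 52.40 cos 39.2° = 40.61 m/s; vertical v_y0 = 52.40 sin 39.2° = 33.12 m/s.
At x = 98.3 m, t = x/vₓ = 98.3/40.61 = 2.421 s.
Height: y = v_y0 t − ½ g t² = 33.12 × 2.421 − 10.35 × 2.421² = 80.17 − 60.65 = 19.52 m.

19.52 m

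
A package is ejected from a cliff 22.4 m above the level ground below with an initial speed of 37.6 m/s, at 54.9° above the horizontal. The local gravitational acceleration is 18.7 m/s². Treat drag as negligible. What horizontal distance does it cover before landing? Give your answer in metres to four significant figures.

84.40 m

vₓ = 37.60 cos 54.9° = 21.62 m/s; v_y0 = 37.60 sin 54.9° = 30.76 m/s.
Vertical motion (up positive, ground at y = 0): 9.350 t² − (30.76) t − 22.4 = 0, so t = (30.76 + √(30.76² + 2·18.7·22.4)) / 18.7 = (30.76 + 42.24) / 18.7 = 3.904 s.
Horizontal distance: R = vₓ t = 21.62 × 3.904 = 84.40 m.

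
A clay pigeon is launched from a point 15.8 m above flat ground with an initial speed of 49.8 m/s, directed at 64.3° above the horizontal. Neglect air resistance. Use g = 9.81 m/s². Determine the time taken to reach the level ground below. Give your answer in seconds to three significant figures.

9.49 s

vₓ = 49.80 cos 64.3° = 21.60 m/s; v_y0 = 49.80 sin 64.3° = 44.87 m/s.
With up positive and y = 0 at the ground: y(t) = 15.8 + (44.87) t − 4.905 t². Setting y = 0 and taking the positive root: t = [44.87 + √(44.87² + 2·9.81·15.8)] / 9.81 = (44.87 + 48.20) / 9.81 = 9.488 s.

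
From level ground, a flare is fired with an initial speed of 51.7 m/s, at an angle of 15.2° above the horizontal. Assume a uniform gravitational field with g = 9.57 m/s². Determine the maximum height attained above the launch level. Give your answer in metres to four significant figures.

9.600 m

Components: vₓ = 51.70 cos 15.2° = 49.89 m/s, v_y0 = 51.70 sin 15.2° = 13.56 m/s.
At the apex v_y = 0, so H = v_y0²/(2g) = 13.56²/19.14 = 9.600 m.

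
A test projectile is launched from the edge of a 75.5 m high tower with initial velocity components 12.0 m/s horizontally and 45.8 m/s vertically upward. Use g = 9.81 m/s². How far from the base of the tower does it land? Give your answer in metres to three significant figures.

129 m

With up positive and y = 0 at the ground: y(t) = 75.5 + (45.80) t − 4.905 t². Setting y = 0 and taking the positive root: t = [45.80 + √(45.80² + 2·9.81·75.5)] / 9.81 = (45.80 + 59.82) / 9.81 = 10.77 s.
Horizontal distance: R = vₓ t = 12.00 × 10.77 = 129.2 m.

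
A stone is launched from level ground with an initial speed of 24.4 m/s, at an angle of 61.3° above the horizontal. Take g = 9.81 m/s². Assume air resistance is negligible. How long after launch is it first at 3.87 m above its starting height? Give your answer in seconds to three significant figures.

Components: vₓ = 24.40 cos 61.3° = 11.72 m/s, v_y0 = 24.40 sin 61.3° = 21.40 m/s.
Set y = v_y0 t − ½ g t² = 3.87: 4.905 t² − 21.40 t + 3.87 = 0.
Quadratic formula: t = (21.40 ± √382.13) / 9.81 = (21.40 ± 19.55) / 9.81 → t = 0.1890 s or 4.174 s.
The first (ascending) time is 0.1890 s.

0.189 s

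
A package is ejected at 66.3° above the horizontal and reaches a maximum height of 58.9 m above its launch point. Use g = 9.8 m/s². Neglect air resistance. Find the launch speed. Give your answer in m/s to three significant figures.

37.1 m/s

At the peak v_y = 0, so v_y0 = √(2gH) = √(2 × 9.80 × 58.9) = 33.98 m/s.
v_y0 = v₀ sin θ ⇒ v₀ = 33.98 / sin 66.3° = 37.11 m/s.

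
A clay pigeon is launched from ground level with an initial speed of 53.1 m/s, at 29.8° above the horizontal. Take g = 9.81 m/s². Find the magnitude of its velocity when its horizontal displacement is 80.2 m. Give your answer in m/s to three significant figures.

47.0 m/s

Horizontal component vₓ = 53.10 cos 29.8° = 46.08 m/s; vertical v_y0 = 53.10 sin 29.8° = 26.39 m/s.
x = vₓ t ⇒ t = 80.2/46.08 = 1.741 s.
Vertical velocity there: v_y = v_y0 − g t = 26.39 − 9.81 × 1.741 = 9.315 m/s.
Speed: √(vₓ² + v_y²) = √(46.08² + 9.315²) = 47.01 m/s.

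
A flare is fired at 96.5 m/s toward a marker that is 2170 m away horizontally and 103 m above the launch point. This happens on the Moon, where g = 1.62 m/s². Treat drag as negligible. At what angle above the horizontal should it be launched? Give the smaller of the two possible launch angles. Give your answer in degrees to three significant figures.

Trajectory: y = x tanθ − g x² (1 + tan²θ)/(2v₀²). With x = 2170, y = 103, v₀ = 96.5, g = 1.62:
409.6 tan²θ − 2170 tanθ + (512.6) = 0.
tanθ = [2170 ± √(2170² − 4 × 409.6 × (512.6))] / (2 × 409.6) = (2170 ± 1967) / 819.2, giving tanθ = 0.2478 or 5.050.
θ = 13.92° or 78.80°; the smaller is 13.92°.

13.9°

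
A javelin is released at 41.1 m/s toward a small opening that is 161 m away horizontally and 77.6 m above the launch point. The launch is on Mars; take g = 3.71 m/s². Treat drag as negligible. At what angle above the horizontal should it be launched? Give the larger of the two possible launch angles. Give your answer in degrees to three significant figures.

Trajectory: y = x tanθ − g x² (1 + tan²θ)/(2v₀²). With x = 161, y = 77.6, v₀ = 41.1, g = 3.71:
28.47 tan²θ − 161 tanθ + (106.1) = 0.
tanθ = [161 ± √(161² − 4 × 28.47 × (106.1))] / (2 × 28.47) = (161 ± 117.7) / 56.93, giving tanθ = 0.7612 or 4.895.
θ = 37.28° or 78.45°; the larger is 78.45°.

78.5°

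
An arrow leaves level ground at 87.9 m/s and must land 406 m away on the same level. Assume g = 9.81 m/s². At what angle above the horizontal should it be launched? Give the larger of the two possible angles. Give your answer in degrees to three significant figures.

74.5°

From R = (v₀²/g) sin 2θ: sin 2θ = 9.81 × 406 / 7726.4 = 0.5155.
2θ = 31.03° or 180° − 31.03° = 149.0°, so θ = 15.51° or 74.49°.
The larger angle is 74.49°.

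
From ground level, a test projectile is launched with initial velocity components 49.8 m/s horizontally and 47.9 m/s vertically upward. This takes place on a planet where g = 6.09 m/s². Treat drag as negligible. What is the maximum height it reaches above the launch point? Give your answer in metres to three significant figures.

188 m

Maximum height: H = v_y0² / (2g) = 47.90² / (2 × 6.09) = 188.4 m.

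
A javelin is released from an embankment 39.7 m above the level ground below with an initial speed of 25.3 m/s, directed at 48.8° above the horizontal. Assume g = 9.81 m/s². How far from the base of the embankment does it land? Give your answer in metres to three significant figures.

89.7 m

Resolve: vₓ = 25.30 cos 48.8° = 16.66 m/s and v_y0 = 25.30 sin 48.8° = 19.04 m/s.
With up positive and y = 0 at the ground: y(t) = 39.7 + (19.04) t − 4.905 t². Setting y = 0 and taking the positive root: t = [19.04 + √(19.04² + 2·9.81·39.7)] / 9.81 = (19.04 + 33.78) / 9.81 = 5.384 s.
Horizontal distance: R = vₓ t = 16.66 × 5.384 = 89.73 m.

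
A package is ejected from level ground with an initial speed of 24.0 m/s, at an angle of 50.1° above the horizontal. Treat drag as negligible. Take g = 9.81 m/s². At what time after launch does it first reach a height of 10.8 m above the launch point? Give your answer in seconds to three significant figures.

Components: vₓ = 24.00 cos 50.1° = 15.39 m/s, v_y0 = 24.00 sin 50.1° = 18.41 m/s.
Require v_y0 t − ½ g t² = 10.8, i.e. 4.905 t² − 18.41 t + 10.8 = 0.
Quadratic formula: t = (18.41 ± √127.10) / 9.81 = (18.41 ± 11.27) / 9.81 → t = 0.7276 s or 3.026 s.
The first (ascending) time is 0.7276 s.

0.728 s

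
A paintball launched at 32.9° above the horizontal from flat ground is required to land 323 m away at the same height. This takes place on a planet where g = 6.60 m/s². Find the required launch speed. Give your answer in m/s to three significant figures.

48.3 m/s

From R = (v₀² / g) sin 2θ: v₀ = √(gR / sin 2θ).
v₀ = √(6.60 × 323 / sin 65.80°) = √(2132 / 0.9121) = √2337.2 = 48.34 m/s.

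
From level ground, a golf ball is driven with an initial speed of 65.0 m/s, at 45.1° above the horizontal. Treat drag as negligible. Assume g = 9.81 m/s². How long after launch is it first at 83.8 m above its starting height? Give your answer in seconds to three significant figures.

2.47 s

Resolve: vₓ = 65.00 cos 45.1° = 45.88 m/s and v_y0 = 65.00 sin 45.1° = 46.04 m/s.
Height y(t) = 46.04 t − 4.905 t² = 83.8 gives 4.905 t² − 46.04 t + 83.8 = 0.
Quadratic formula: t = (46.04 ± √475.72) / 9.81 = (46.04 ± 21.81) / 9.81 → t = 2.470 s or 6.917 s.
The first (ascending) time is 2.470 s.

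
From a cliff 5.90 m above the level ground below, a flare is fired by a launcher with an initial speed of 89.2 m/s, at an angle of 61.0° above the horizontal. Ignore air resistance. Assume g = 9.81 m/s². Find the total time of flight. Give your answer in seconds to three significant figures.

Resolve: vₓ = 89.20 cos 61.0° = 43.25 m/s and v_y0 = 89.20 sin 61.0° = 78.02 m/s.
The projectile lands when y = 5.90 + (78.02) t − ½·9.81·t² = 0. Positive root: t = (78.02 + √(78.02² + 2·9.81·5.90)) / 9.81 = (78.02 + 78.75) / 9.81 = 15.98 s.

16.0 s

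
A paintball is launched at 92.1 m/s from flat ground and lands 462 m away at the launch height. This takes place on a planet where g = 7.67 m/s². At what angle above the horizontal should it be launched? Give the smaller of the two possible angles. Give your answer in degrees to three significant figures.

12.3°

R = v₀² sin 2θ / g gives sin 2θ = gR/v₀² = 7.67·462/92.1² = 0.4178.
2θ = 24.69° or 180° − 24.69° = 155.3°, so θ = 12.35° or 77.65°.
The smaller angle is 12.35°.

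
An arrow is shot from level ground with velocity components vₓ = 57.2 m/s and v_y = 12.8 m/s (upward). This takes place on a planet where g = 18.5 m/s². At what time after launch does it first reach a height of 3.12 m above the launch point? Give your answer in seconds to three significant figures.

Require v_y0 t − ½ g t² = 3.12, i.e. 9.250 t² − 12.80 t + 3.12 = 0.
Quadratic formula: t = (12.80 ± √48.400) / 18.5 = (12.80 ± 6.957) / 18.5 → t = 0.3158 s or 1.068 s.
The first (ascending) time is 0.3158 s.

0.316 s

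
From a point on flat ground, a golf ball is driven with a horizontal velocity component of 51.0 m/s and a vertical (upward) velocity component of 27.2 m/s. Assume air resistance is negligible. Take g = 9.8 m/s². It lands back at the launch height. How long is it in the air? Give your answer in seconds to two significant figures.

Landing at launch height ⇒ T = 2 v_y0 / g = 2 × 27.20 / 9.80 = 5.551 s.

5.6 s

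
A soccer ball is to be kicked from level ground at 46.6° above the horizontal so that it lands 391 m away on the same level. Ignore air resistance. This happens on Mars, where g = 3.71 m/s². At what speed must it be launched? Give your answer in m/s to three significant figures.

38.1 m/s

On level ground R = v₀² sin 2θ / g ⇒ v₀ = √(gR / sin 2θ).
v₀ = √(3.71 × 391 / sin 93.20°) = √(1451 / 0.9984) = √1452.9 = 38.12 m/s.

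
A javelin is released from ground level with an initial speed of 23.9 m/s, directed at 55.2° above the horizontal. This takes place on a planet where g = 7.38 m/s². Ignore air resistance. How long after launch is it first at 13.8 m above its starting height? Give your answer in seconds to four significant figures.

vₓ = 23.90 cos 55.2° = 13.64 m/s; v_y0 = 23.90 sin 55.2° = 19.63 m/s.
Set y = v_y0 t − ½ g t² = 13.8: 3.690 t² − 19.63 t + 13.8 = 0.
t = [19.63 ± √(19.63² − 2·7.38·13.8)] / 7.38 = (19.63 ± 13.47) / 7.38, so t = 0.8339 s or t = 4.485 s.
The first (ascending) time is 0.8339 s.

0.8339 s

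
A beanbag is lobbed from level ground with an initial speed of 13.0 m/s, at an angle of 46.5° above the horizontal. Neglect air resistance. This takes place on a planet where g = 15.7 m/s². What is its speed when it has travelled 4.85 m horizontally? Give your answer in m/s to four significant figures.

Horizontal component vₓ = 13.00 cos 46.5° = 8.949 m/s; vertical v_y0 = 13.00 sin 46.5° = 9.430 m/s.
Time to reach x = 4.85 m: t = x/vₓ = 4.85/8.949 = 0.5420 s.
Vertical velocity there: v_y = v_y0 − g t = 9.430 − 15.7 × 0.5420 = 0.9207 m/s.
Speed: √(vₓ² + v_y²) = √(8.949² + 0.9207²) = 8.996 m/s.

8.996 m/s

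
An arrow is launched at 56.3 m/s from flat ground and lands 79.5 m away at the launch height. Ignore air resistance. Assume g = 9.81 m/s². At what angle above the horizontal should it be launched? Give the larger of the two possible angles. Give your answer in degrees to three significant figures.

From R = (v₀²/g) sin 2θ: sin 2θ = 9.81 × 79.5 / 3169.7 = 0.2460.
2θ = 14.24° or 180° − 14.24° = 165.8°, so θ = 7.122° or 82.88°.
The larger angle is 82.88°.

82.9°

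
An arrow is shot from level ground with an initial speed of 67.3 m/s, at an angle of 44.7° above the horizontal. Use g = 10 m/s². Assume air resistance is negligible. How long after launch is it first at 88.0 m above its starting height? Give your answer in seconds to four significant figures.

vₓ = 67.30 cos 44.7° = 47.84 m/s; v_y0 = 67.30 sin 44.7° = 47.34 m/s.
Require v_y0 t − ½ g t² = 88.0, i.e. 5.000 t² − 47.34 t + 88.0 = 0.
t = [47.34 ± √(47.34² − 2·10.0·88.0)] / 10.0 = (47.34 ± 21.93) / 10.0, so t = 2.541 s or t = 6.927 s.
The first (ascending) time is 2.541 s.

2.541 s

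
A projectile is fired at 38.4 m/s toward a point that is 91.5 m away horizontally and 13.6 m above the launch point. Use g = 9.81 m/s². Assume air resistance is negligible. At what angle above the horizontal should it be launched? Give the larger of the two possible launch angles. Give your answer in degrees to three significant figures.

70.0°

Trajectory: y = x tanθ − g x² (1 + tan²θ)/(2v₀²). With x = 91.5, y = 13.6, v₀ = 38.4, g = 9.81:
27.85 tan²θ − 91.5 tanθ + (41.45) = 0.
tanθ = [91.5 ± √(91.5² − 4 × 27.85 × (41.45))] / (2 × 27.85) = (91.5 ± 61.28) / 55.70, giving tanθ = 0.5426 or 2.743.
θ = 28.48° or 69.97°; the larger is 69.97°.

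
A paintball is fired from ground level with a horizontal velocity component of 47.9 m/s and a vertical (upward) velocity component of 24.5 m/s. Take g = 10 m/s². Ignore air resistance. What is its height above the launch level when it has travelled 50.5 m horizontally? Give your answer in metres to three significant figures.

20.3 m

At x = 50.5 m, t = x/vₓ = 50.5/47.90 = 1.054 s.
Height: y = v_y0 t − ½ g t² = 24.50 × 1.054 − 5.000 × 1.054² = 25.83 − 5.558 = 20.27 m.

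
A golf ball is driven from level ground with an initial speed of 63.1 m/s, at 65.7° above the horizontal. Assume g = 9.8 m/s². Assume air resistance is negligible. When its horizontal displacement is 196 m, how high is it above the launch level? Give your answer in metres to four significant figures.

154.9 m

Horizontal component vₓ = 63.10 cos 65.7° = 25.97 m/s; vertical v_y0 = 63.10 sin 65.7° = 57.51 m/s.
x = vₓ t ⇒ t = 196/25.97 = 7.548 s.
Height: y = v_y0 t − ½ g t² = 57.51 × 7.548 − 4.900 × 7.548² = 434.1 − 279.2 = 154.9 m.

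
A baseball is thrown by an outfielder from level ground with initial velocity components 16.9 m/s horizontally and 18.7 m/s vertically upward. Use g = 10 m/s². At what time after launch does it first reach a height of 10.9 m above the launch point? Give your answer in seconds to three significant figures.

0.722 s

Require v_y0 t − ½ g t² = 10.9, i.e. 5.000 t² − 18.70 t + 10.9 = 0.
t = [18.70 ± √(18.70² − 2·10.0·10.9)] / 10.0 = (18.70 ± 11.48) / 10.0, so t = 0.7224 s or t = 3.018 s.
The first (ascending) time is 0.7224 s.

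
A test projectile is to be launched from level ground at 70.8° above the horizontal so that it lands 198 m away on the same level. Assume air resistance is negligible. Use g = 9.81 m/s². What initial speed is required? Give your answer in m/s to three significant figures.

55.9 m/s

Level-ground range: R = v₀² sin(2θ)/g, so v₀ = √(gR / sin 2θ).
v₀ = √(9.81 × 198 / sin 141.6°) = √(1942 / 0.6211) = √3127.1 = 55.92 m/s.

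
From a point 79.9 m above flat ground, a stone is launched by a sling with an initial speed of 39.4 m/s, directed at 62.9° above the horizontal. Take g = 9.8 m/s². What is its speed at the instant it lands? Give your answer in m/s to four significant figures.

Components: vₓ = 39.40 cos 62.9° = 17.95 m/s, v_y0 = 39.40 sin 62.9° = 35.07 m/s.
The projectile lands when y = 79.9 + (35.07) t − ½·9.80·t² = 0. Positive root: t = (35.07 + √(35.07² + 2·9.80·79.9)) / 9.80 = (35.07 + 52.88) / 9.80 = 8.975 s.
Vertical velocity at impact: v_y = v_y0 − g t = 35.07 − 9.80 × 8.975 = −52.88 m/s.
Speed: |v| = √(vₓ² + v_y²) = √(17.95² + 52.88²) = 55.84 m/s.

55.84 m/s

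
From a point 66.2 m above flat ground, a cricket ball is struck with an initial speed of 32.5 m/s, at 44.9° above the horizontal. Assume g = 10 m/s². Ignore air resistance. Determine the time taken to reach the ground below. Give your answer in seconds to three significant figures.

6.60 s

Resolve: vₓ = 32.50 cos 44.9° = 23.02 m/s and v_y0 = 32.50 sin 44.9° = 22.94 m/s.
The projectile lands when y = 66.2 + (22.94) t − ½·10.0·t² = 0. Positive root: t = (22.94 + √(22.94² + 2·10.0·66.2)) / 10.0 = (22.94 + 43.01) / 10.0 = 6.596 s.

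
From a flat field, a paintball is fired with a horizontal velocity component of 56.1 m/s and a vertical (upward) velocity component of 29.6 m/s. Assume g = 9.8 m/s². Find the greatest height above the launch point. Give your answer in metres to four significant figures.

44.70 m

Peak height H = v_y0² / (2g) = 876.16 / 19.60 = 44.70 m.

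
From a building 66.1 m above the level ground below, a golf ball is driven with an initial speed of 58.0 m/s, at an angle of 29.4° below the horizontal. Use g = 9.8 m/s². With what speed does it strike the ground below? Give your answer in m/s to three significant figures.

vₓ = 58.00 cos 29.4° = 50.53 m/s; v_y0 = −28.47 m/s (downward).
With up positive and y = 0 at the ground: y(t) = 66.1 + (−28.47) t − 4.900 t². Setting y = 0 and taking the positive root: t = [−28.47 + √(28.47² + 2·9.80·66.1)] / 9.80 = (−28.47 + 45.89) / 9.80 = 1.778 s.
Vertical velocity at impact: v_y = v_y0 − g t = −28.47 − 9.80 × 1.778 = −45.89 m/s.
Speed: |v| = √(vₓ² + v_y²) = √(50.53² + 45.89²) = 68.26 m/s.

68.3 m/s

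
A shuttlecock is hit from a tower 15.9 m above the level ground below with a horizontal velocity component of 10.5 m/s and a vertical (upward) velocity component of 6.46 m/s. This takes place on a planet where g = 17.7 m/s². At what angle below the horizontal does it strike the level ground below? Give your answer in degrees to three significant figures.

66.9°

The projectile lands when y = 15.9 + (6.460) t − ½·17.7·t² = 0. Positive root: t = (6.460 + √(6.460² + 2·17.7·15.9)) / 17.7 = (6.460 + 24.59) / 17.7 = 1.754 s.
At impact: v_y = v_y0 − g t = −24.59 m/s; vₓ = 10.50 m/s.
Angle below horizontal: arctan(|v_y|/vₓ) = arctan(24.59/10.50) = 66.88°.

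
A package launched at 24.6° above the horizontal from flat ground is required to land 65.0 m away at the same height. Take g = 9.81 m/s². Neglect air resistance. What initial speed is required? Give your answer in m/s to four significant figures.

From R = (v₀² / g) sin 2θ: v₀ = √(gR / sin 2θ).
v₀ = √(9.81 × 65.0 / sin 49.20°) = √(637.6 / 0.7570) = √842.34 = 29.02 m/s.

29.02 m/s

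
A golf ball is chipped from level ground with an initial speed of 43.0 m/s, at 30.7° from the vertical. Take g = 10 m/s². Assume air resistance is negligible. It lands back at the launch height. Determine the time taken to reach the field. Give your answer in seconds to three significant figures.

7.39 s

Resolve: vₓ = 43.00 sin 30.7° = 21.95 m/s and v_y0 = 43.00 cos 30.7° = 36.97 m/s.
Landing at launch height ⇒ T = 2 v_y0 / g = 2 × 36.97 / 10.0 = 7.395 s.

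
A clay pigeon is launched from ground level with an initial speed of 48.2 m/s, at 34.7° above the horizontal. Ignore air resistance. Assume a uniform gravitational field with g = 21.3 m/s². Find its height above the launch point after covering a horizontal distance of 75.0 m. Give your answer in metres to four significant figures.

Horizontal component vₓ = 48.20 cos 34.7° = 39.63 m/s; vertical v_y0 = 48.20 sin 34.7° = 27.44 m/s.
x = vₓ t ⇒ t = 75.0/39.63 = 1.893 s.
Height: y = v_y0 t − ½ g t² = 27.44 × 1.893 − 10.65 × 1.893² = 51.93 − 38.15 = 13.78 m.

13.78 m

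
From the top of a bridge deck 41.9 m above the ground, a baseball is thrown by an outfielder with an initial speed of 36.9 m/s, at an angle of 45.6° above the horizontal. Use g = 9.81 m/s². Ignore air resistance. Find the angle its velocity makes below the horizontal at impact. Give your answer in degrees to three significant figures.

Components: vₓ = 36.90 cos 45.6° = 25.82 m/s, v_y0 = 36.90 sin 45.6° = 26.36 m/s.
The projectile lands when y = 41.9 + (26.36) t − ½·9.81·t² = 0. Positive root: t = (26.36 + √(26.36² + 2·9.81·41.9)) / 9.81 = (26.36 + 38.95) / 9.81 = 6.658 s.
At impact: v_y = v_y0 − g t = −38.95 m/s; vₓ = 25.82 m/s.
Angle below horizontal: arctan(|v_y|/vₓ) = arctan(38.95/25.82) = 56.46°.

56.5°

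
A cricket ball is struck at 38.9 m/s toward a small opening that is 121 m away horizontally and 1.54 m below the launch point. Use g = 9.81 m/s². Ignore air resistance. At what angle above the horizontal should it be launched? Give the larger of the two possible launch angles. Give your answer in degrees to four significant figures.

64.38°

Trajectory: y = x tanθ − g x² (1 + tan²θ)/(2v₀²). With x = 121, y = −1.54, v₀ = 38.9, g = 9.81:
47.46 tan²θ − 121 tanθ + (45.92) = 0.
tanθ = [121 ± √(121² − 4 × 47.46 × (45.92))] / (2 × 47.46) = (121 ± 76.97) / 94.92, giving tanθ = 0.4639 or 2.086.
θ = 24.89° or 64.38°; the larger is 64.38°.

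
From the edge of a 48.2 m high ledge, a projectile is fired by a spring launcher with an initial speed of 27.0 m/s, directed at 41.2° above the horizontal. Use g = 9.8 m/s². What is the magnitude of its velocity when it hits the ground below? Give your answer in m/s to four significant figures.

Components: vₓ = 27.00 cos 41.2° = 20.32 m/s, v_y0 = 27.00 sin 41.2° = 17.78 m/s.
Vertical motion (up positive, ground at y = 0): 4.900 t² − (17.78) t − 48.2 = 0, so t = (17.78 + √(17.78² + 2·9.80·48.2)) / 9.80 = (17.78 + 35.51) / 9.80 = 5.438 s.
Vertical velocity at impact: v_y = v_y0 − g t = 17.78 − 9.80 × 5.438 = −35.51 m/s.
Speed: |v| = √(vₓ² + v_y²) = √(20.32² + 35.51²) = 40.91 m/s.

40.91 m/s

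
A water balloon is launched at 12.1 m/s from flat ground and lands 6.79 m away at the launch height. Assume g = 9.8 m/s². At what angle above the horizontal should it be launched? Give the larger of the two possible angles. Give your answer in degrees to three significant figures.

From R = (v₀²/g) sin 2θ: sin 2θ = 9.80 × 6.79 / 146.41 = 0.4545.
2θ = 27.03° or 180° − 27.03° = 153.0°, so θ = 13.52° or 76.48°.
The larger angle is 76.48°.

76.5°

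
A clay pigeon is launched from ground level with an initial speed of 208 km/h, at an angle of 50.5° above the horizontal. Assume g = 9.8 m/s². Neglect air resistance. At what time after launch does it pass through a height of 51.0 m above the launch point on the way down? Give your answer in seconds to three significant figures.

7.76 s

Convert: 208 km/h = 208/3.6 = 57.78 m/s.
Resolve: vₓ = 57.78 cos 50.5° = 36.75 m/s and v_y0 = 57.78 sin 50.5° = 44.58 m/s.
Height y(t) = 44.58 t − 4.900 t² = 51.0 gives 4.900 t² − 44.58 t + 51.0 = 0.
Quadratic formula: t = (44.58 ± √988.02) / 9.80 = (44.58 ± 31.43) / 9.80 → t = 1.342 s or 7.757 s.
The descending-branch root is 7.757 s.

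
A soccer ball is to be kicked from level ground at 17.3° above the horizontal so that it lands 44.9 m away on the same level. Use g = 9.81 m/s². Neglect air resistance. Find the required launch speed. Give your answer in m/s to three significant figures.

27.9 m/s

From R = (v₀² / g) sin 2θ: v₀ = √(gR / sin 2θ).
v₀ = √(9.81 × 44.9 / sin 34.60°) = √(440.5 / 0.5678) = √775.69 = 27.85 m/s.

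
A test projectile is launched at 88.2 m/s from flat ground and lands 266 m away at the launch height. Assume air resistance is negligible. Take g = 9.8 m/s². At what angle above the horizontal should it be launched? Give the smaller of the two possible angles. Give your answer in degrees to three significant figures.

Level-ground range R = v₀² sin(2θ)/g ⇒ sin(2θ) = gR/v₀² = 9.80 × 266 / 88.2² = 0.3351.
2θ = 19.58° or 180° − 19.58° = 160.4°, so θ = 9.789° or 80.21°.
The smaller angle is 9.789°.

9.79°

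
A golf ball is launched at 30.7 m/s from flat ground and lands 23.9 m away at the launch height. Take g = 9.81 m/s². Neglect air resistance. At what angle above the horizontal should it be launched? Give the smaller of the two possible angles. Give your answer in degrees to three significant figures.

7.20°

R = v₀² sin 2θ / g gives sin 2θ = gR/v₀² = 9.81·23.9/30.7² = 0.2488.
2θ = 14.40° or 180° − 14.40° = 165.6°, so θ = 7.202° or 82.80°.
The smaller angle is 7.202°.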